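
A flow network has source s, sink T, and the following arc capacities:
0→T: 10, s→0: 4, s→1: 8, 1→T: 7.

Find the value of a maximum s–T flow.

Augment s→1→T: bottleneck 7. Total 7.
Augment s→0→T: bottleneck 4. Total 11.
No augmenting path remains in the residual graph.

11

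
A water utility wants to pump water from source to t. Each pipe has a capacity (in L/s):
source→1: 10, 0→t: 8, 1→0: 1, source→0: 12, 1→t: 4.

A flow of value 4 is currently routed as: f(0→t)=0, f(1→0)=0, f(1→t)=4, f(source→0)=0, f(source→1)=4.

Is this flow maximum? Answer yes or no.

Residual path source→0→t has bottleneck 8 > 0.
Pushing 8 along it raises the flow to 12, so the given flow is not maximum.

No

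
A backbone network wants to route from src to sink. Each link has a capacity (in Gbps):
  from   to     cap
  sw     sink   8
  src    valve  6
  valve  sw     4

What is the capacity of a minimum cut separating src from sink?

4

Max flow = 4 (via 1 augmenting path).
In the residual at optimum, the set reachable from src is {src, valve}.
Cut edges: valve->sw (cap 4). Sum = 4.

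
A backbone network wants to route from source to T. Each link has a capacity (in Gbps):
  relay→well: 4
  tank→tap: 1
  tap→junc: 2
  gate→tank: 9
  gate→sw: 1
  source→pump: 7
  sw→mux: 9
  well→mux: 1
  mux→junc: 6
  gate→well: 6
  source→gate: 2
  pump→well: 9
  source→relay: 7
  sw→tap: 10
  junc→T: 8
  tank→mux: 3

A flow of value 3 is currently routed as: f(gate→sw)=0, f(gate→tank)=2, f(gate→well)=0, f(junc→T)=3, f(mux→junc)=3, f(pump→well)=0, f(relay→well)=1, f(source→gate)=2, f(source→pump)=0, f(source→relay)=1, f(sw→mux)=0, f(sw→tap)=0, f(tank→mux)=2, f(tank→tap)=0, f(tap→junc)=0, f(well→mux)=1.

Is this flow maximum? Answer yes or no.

Residual reachable from source: {pump, relay, source, well}; T is not reachable.
Saturated cut: source→gate, well→mux with total capacity 3 = current flow value. Flow is maximum.

Yes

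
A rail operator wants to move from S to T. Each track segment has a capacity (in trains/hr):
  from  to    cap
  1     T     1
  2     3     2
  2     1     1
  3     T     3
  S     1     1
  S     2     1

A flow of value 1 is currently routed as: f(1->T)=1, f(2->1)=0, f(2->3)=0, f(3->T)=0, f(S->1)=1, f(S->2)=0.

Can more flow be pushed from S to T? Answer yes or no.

Residual path S->2->3->T has bottleneck 1 > 0.
Pushing 1 along it raises the flow to 2, so the given flow is not maximum.

Yes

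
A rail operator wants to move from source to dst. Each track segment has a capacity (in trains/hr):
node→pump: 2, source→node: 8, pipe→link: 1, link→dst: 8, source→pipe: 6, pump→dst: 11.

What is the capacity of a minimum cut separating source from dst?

Max flow = 3 (via 2 augmenting paths).
In the residual at optimum, the set reachable from source is {node, pipe, source}.
Cut edges: node→pump (cap 2), pipe→link (cap 1). Sum = 3.

3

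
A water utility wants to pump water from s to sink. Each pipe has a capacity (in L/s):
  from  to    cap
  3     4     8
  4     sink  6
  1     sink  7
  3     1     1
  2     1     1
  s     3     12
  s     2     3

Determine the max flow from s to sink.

Augment s->3->4->sink: bottleneck 6. Total 6.
Augment s->3->1->sink: bottleneck 1. Total 7.
Augment s->2->1->sink: bottleneck 1. Total 8.
No augmenting path remains in the residual graph.

8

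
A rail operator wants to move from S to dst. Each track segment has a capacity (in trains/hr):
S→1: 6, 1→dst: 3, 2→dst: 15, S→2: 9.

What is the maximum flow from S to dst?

Augment S→1→dst: bottleneck 3. Total 3.
Augment S→2→dst: bottleneck 9. Total 12.
No augmenting path remains in the residual graph.

12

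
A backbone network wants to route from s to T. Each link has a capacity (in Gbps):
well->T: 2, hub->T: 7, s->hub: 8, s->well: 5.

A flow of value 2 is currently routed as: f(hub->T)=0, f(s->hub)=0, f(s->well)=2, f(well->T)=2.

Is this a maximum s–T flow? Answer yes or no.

Residual path s->hub->T has bottleneck 7 > 0.
Pushing 7 along it raises the flow to 9, so the given flow is not maximum.

No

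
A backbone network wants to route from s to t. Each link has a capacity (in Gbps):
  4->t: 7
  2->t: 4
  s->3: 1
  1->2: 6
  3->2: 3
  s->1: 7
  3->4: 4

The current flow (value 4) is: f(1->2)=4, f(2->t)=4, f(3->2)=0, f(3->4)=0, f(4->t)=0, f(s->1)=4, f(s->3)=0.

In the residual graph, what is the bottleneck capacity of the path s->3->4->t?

Residual capacities along the path: s->3: 1, 3->4: 4, 4->t: 7.
Minimum is 1.

1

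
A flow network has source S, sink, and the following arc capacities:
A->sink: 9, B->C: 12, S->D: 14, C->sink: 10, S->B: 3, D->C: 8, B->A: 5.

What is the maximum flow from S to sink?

Augment S->D->C->sink: bottleneck 8. Total 8.
Augment S->B->C->sink: bottleneck 2. Total 10.
Augment S->B->A->sink: bottleneck 1. Total 11.
No augmenting path remains in the residual graph.

11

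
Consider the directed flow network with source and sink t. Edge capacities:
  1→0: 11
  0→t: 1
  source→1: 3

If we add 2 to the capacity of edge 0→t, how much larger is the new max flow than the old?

2

Original max flow = 1.
After raising cap(0→t), augmenting paths through that edge carry 2 more units.
New max flow = 3. Increase = 2.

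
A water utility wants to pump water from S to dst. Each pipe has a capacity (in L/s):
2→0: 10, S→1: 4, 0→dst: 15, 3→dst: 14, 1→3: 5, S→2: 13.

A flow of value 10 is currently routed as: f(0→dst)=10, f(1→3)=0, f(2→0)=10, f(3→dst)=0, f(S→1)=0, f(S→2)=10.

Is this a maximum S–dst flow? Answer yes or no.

Residual path S→1→3→dst has bottleneck 4 > 0.
Pushing 4 along it raises the flow to 14, so the given flow is not maximum.

No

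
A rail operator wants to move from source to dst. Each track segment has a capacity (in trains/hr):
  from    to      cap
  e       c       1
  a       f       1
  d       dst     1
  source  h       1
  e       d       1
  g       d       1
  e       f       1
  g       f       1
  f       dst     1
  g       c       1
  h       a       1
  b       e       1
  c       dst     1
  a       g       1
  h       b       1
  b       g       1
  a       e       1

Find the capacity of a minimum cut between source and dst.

1

Max flow = 1 (via 1 augmenting path).
In the residual at optimum, the set reachable from source is {source}.
Cut edges: source->h (cap 1). Sum = 1.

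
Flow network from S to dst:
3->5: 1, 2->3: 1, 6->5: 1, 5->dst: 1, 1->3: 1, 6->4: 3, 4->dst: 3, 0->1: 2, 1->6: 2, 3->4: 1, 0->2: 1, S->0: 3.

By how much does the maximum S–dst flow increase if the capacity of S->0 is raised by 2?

Original max flow = 3.
Even with extra capacity on S->0, another cut of capacity 3 remains binding.
New max flow = 3. Increase = 0.

0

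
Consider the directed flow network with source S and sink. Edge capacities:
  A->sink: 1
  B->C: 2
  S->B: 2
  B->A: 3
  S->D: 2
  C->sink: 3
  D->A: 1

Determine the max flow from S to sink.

3

Augment S->D->A->sink: bottleneck 1. Total 1.
Augment S->B->C->sink: bottleneck 2. Total 3.
No augmenting path remains in the residual graph.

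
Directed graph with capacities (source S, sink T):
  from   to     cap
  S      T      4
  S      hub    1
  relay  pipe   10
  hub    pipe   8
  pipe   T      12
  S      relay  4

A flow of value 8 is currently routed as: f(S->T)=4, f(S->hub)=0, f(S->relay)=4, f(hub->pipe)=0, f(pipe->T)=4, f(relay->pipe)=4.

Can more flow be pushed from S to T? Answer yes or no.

Residual path S->hub->pipe->T has bottleneck 1 > 0.
Pushing 1 along it raises the flow to 9, so the given flow is not maximum.

Yes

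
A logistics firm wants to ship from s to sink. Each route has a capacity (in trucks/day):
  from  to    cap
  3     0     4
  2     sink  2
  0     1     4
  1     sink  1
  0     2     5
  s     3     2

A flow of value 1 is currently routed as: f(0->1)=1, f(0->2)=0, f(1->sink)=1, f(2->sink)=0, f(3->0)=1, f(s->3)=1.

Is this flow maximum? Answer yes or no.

No

Residual path s->3->0->2->sink has bottleneck 1 > 0.
Pushing 1 along it raises the flow to 2, so the given flow is not maximum.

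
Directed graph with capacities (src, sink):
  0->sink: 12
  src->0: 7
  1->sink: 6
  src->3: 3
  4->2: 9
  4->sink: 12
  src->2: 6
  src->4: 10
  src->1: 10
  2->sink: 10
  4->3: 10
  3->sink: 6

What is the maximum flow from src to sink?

Augment src->4->sink: bottleneck 10. Total 10.
Augment src->0->sink: bottleneck 7. Total 17.
Augment src->2->sink: bottleneck 6. Total 23.
Augment src->1->sink: bottleneck 6. Total 29.
Augment src->3->sink: bottleneck 3. Total 32.
No augmenting path remains in the residual graph.

32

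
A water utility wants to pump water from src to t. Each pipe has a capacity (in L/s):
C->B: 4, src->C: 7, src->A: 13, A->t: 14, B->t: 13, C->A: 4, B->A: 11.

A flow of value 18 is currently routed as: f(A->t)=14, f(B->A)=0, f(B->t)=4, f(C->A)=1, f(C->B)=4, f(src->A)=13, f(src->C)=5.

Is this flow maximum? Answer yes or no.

Yes

Residual reachable from src: {A, C, src}; t is not reachable.
Saturated cut: C->B, A->t with total capacity 18 = current flow value. Flow is maximum.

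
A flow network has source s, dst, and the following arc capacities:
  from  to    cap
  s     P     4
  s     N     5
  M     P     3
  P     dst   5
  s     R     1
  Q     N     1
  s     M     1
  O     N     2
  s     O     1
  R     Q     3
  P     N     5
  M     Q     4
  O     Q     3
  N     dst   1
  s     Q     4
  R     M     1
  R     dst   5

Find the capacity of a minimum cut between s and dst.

7

Max flow = 7 (via 4 augmenting paths).
In the residual at optimum, the set reachable from s is {N, O, Q, s}.
Cut edges: s→R (cap 1), s→M (cap 1), s→P (cap 4), N→dst (cap 1). Sum = 7.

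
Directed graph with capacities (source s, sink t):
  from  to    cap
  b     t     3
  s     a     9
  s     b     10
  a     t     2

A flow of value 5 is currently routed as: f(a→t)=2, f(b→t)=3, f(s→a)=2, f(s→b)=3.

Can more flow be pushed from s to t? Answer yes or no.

No

Residual reachable from s: {a, b, s}; t is not reachable.
Saturated cut: b→t, a→t with total capacity 5 = current flow value. Flow is maximum.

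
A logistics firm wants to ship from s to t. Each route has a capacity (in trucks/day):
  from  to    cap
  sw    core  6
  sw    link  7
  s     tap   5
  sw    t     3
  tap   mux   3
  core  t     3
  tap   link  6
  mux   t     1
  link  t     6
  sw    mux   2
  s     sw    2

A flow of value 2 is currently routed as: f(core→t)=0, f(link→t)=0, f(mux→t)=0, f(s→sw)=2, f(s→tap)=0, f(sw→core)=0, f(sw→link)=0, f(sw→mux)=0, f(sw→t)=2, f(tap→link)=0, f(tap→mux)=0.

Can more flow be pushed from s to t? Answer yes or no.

Yes

Residual path s→tap→link→t has bottleneck 5 > 0.
Pushing 5 along it raises the flow to 7, so the given flow is not maximum.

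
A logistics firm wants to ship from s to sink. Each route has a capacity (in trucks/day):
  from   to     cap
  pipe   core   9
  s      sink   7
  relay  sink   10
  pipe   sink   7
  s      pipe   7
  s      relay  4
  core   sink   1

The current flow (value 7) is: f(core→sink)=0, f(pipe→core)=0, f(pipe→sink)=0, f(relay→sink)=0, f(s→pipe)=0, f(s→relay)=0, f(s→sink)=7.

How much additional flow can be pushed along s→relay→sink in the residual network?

4

Residual capacities along the path: s→relay: 4, relay→sink: 10.
Minimum is 4.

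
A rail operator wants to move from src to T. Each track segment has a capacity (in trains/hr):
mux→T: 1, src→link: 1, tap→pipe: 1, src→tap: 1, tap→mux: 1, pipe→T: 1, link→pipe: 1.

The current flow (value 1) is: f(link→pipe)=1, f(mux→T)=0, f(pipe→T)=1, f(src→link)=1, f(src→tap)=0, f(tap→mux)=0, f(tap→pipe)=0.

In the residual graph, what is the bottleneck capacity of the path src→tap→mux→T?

Residual capacities along the path: src→tap: 1, tap→mux: 1, mux→T: 1.
Minimum is 1.

1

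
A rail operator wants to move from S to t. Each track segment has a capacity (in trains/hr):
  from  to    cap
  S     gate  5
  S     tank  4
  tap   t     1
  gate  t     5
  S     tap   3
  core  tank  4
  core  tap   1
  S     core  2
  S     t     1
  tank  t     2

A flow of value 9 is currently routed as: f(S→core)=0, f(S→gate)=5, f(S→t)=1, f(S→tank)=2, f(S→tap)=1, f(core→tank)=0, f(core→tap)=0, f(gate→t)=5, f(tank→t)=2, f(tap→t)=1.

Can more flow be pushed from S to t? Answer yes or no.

No

Residual reachable from S: {S, core, tank, tap}; t is not reachable.
Saturated cut: S→gate, S→t, tank→t, tap→t with total capacity 9 = current flow value. Flow is maximum.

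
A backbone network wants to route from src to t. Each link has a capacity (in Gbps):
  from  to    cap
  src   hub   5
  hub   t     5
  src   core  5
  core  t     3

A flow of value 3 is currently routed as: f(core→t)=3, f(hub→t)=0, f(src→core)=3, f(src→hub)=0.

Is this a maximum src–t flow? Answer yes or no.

Residual path src→hub→t has bottleneck 5 > 0.
Pushing 5 along it raises the flow to 8, so the given flow is not maximum.

No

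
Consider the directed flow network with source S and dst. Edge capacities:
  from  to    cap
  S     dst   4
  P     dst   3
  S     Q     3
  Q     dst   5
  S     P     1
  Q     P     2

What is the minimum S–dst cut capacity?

Max flow = 8 (via 3 augmenting paths).
In the residual at optimum, the set reachable from S is {S}.
Cut edges: S→Q (cap 3), S→P (cap 1), S→dst (cap 4). Sum = 8.

8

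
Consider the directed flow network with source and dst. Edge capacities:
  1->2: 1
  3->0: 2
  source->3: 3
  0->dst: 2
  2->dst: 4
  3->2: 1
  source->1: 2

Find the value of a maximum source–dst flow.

4

Augment source->3->0->dst: bottleneck 2. Total 2.
Augment source->3->2->dst: bottleneck 1. Total 3.
Augment source->1->2->dst: bottleneck 1. Total 4.
No augmenting path remains in the residual graph.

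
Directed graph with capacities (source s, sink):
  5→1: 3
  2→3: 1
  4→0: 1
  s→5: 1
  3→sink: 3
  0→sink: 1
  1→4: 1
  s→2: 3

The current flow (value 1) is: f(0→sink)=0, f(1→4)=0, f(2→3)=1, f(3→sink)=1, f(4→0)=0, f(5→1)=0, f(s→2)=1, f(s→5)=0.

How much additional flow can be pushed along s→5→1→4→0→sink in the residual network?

Residual capacities along the path: s→5: 1, 5→1: 3, 1→4: 1, 4→0: 1, 0→sink: 1.
Minimum is 1.

1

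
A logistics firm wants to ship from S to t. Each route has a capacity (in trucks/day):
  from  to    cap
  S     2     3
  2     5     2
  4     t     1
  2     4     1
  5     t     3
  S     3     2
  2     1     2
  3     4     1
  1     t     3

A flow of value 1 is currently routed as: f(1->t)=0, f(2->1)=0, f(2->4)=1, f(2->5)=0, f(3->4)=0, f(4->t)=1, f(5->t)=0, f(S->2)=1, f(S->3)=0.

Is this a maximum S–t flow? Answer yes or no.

Residual path S->2->1->t has bottleneck 2 > 0.
Pushing 2 along it raises the flow to 3, so the given flow is not maximum.

No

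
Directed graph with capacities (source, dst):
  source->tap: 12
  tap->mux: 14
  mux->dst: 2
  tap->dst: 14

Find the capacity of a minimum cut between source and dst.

Max flow = 12 (via 1 augmenting path).
In the residual at optimum, the set reachable from source is {source}.
Cut edges: source->tap (cap 12). Sum = 12.

12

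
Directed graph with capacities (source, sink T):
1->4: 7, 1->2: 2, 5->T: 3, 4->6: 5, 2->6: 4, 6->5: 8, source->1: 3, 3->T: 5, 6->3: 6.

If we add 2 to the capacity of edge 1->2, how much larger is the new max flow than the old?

Original max flow = 3.
Edge 1->2 does not cross the min cut (source side {source}), so extra capacity there cannot help.
New max flow = 3. Increase = 0.

0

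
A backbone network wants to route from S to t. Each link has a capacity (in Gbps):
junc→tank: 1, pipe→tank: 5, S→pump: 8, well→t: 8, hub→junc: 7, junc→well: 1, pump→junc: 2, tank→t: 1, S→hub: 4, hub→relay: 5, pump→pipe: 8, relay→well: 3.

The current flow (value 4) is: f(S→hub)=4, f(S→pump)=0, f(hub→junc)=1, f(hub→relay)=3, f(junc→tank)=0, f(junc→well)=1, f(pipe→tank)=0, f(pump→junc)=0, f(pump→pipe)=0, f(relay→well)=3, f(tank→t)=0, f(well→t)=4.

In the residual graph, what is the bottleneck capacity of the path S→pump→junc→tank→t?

Residual capacities along the path: S→pump: 8, pump→junc: 2, junc→tank: 1, tank→t: 1.
Minimum is 1.

1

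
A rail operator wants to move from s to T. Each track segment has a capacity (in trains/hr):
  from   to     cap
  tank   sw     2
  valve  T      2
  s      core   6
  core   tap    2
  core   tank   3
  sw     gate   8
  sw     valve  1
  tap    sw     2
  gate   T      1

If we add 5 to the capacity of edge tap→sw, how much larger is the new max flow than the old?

0

Original max flow = 2.
Edge tap→sw does not cross the min cut (source side {core, gate, s, sw, tank, tap}), so extra capacity there cannot help.
New max flow = 2. Increase = 0.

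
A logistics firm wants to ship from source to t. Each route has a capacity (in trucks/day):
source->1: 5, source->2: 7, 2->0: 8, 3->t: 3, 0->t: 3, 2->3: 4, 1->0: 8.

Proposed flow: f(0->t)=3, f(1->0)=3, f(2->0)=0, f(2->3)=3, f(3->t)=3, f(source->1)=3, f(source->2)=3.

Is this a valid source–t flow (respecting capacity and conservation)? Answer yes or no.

Yes

Every edge has 0 ≤ f(e) ≤ cap(e).
At each intermediate node, inflow equals outflow.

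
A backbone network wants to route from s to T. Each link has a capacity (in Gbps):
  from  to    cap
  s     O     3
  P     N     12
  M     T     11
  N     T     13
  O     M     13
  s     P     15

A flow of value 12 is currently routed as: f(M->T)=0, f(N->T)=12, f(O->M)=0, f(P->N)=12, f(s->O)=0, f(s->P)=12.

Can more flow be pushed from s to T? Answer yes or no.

Yes

Residual path s->O->M->T has bottleneck 3 > 0.
Pushing 3 along it raises the flow to 15, so the given flow is not maximum.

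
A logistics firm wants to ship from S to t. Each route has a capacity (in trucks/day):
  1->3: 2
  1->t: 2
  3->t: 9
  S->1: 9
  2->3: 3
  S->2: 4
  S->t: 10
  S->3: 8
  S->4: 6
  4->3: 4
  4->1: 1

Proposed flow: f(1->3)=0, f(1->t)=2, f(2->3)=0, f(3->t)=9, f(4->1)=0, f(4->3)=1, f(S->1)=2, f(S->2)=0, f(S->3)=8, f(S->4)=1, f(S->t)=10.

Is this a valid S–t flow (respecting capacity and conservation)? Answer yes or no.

Every edge has 0 ≤ f(e) ≤ cap(e).
At each intermediate node, inflow equals outflow.

Yes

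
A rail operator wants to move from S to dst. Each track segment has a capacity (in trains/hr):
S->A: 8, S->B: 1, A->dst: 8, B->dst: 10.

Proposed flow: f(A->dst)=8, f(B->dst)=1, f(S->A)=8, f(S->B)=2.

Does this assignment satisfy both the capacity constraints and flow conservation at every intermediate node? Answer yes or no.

Capacity violated on S->B: flow 2 > capacity 1.

No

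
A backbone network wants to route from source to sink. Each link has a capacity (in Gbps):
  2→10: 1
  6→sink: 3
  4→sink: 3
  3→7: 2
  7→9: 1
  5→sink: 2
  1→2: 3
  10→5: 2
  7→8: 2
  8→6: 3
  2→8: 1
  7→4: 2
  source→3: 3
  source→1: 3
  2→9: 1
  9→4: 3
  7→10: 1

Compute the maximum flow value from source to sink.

Augment source→3→7→4→sink: bottleneck 2. Total 2.
Augment source→1→2→10→5→sink: bottleneck 1. Total 3.
Augment source→1→2→8→6→sink: bottleneck 1. Total 4.
Augment source→1→2→9→4→sink: bottleneck 1. Total 5.
No augmenting path remains in the residual graph.

5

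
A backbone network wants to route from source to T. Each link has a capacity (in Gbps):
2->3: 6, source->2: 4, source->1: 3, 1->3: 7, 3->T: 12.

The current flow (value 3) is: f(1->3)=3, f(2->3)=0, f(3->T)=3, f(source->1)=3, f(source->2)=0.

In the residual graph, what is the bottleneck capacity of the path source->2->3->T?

Residual capacities along the path: source->2: 4, 2->3: 6, 3->T: 9.
Minimum is 4.

4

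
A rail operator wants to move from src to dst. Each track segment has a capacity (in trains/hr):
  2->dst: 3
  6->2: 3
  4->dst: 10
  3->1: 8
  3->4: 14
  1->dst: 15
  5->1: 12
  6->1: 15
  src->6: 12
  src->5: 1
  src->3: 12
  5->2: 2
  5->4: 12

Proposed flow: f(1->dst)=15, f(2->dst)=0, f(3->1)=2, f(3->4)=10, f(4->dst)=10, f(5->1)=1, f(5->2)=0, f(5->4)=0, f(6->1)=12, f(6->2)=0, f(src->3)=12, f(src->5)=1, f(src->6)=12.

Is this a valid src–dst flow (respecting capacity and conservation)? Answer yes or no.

Yes

Every edge has 0 ≤ f(e) ≤ cap(e).
At each intermediate node, inflow equals outflow.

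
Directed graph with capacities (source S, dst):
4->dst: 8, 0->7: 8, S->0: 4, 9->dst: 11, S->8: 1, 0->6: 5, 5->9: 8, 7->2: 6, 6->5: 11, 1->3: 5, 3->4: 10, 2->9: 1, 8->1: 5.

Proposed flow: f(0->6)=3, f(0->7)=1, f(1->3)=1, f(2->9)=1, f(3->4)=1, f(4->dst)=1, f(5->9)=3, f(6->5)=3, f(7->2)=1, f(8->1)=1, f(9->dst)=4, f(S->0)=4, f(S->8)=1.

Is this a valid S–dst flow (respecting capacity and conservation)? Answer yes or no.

Yes

Every edge has 0 ≤ f(e) ≤ cap(e).
At each intermediate node, inflow equals outflow.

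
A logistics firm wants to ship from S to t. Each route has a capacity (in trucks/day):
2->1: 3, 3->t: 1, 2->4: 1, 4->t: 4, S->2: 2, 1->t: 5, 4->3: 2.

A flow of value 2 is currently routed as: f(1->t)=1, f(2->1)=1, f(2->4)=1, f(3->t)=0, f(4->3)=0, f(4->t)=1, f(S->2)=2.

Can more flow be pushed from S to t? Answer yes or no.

Residual reachable from S: {S}; t is not reachable.
Saturated cut: S->2 with total capacity 2 = current flow value. Flow is maximum.

No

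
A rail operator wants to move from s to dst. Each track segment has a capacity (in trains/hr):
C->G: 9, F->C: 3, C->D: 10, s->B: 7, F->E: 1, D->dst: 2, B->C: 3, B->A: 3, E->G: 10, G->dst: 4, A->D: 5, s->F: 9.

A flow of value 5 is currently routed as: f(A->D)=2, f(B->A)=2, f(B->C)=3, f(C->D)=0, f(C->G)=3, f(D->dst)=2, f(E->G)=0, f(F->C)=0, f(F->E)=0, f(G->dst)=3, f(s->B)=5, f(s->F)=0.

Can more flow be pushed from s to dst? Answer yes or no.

Residual path s->F->C->G->dst has bottleneck 1 > 0.
Pushing 1 along it raises the flow to 6, so the given flow is not maximum.

Yes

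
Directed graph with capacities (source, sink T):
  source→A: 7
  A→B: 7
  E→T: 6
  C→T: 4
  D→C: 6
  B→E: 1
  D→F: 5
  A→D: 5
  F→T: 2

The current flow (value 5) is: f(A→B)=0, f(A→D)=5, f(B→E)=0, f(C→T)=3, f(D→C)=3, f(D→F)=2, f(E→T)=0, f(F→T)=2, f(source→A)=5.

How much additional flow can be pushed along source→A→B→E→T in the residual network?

Residual capacities along the path: source→A: 2, A→B: 7, B→E: 1, E→T: 6.
Minimum is 1.

1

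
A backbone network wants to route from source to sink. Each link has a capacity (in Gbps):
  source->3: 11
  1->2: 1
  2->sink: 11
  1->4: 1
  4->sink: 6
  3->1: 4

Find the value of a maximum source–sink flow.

2

Augment source->3->1->2->sink: bottleneck 1. Total 1.
Augment source->3->1->4->sink: bottleneck 1. Total 2.
No augmenting path remains in the residual graph.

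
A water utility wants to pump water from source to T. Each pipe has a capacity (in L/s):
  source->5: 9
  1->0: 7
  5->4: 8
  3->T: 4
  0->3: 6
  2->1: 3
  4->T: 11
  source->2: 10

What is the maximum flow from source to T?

11

Augment source->5->4->T: bottleneck 8. Total 8.
Augment source->2->1->0->3->T: bottleneck 3. Total 11.
No augmenting path remains in the residual graph.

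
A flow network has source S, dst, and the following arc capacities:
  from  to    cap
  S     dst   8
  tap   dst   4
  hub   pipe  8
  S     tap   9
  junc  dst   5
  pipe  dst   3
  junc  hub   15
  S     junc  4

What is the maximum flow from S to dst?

Augment S→dst: bottleneck 8. Total 8.
Augment S→junc→dst: bottleneck 4. Total 12.
Augment S→tap→dst: bottleneck 4. Total 16.
No augmenting path remains in the residual graph.

16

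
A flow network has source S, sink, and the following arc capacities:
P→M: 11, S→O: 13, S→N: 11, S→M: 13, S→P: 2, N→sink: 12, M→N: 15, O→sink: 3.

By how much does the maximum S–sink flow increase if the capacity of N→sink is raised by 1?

Original max flow = 15.
After raising cap(N→sink), augmenting paths through that edge carry 1 more unit.
New max flow = 16. Increase = 1.

1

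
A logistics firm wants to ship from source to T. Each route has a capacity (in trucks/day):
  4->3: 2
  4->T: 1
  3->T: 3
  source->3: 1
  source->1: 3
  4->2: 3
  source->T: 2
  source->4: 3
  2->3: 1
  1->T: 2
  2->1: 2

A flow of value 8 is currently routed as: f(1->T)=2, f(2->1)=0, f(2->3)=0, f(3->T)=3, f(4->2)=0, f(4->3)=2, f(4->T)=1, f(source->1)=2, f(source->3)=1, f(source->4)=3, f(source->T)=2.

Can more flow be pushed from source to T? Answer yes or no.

No

Residual reachable from source: {1, source}; T is not reachable.
Saturated cut: source->4, source->3, source->T, 1->T with total capacity 8 = current flow value. Flow is maximum.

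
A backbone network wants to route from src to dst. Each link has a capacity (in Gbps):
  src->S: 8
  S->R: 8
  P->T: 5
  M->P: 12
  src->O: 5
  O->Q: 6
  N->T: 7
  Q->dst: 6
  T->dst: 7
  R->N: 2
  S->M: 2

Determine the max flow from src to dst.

Augment src->O->Q->dst: bottleneck 5. Total 5.
Augment src->S->M->P->T->dst: bottleneck 2. Total 7.
Augment src->S->R->N->T->dst: bottleneck 2. Total 9.
No augmenting path remains in the residual graph.

9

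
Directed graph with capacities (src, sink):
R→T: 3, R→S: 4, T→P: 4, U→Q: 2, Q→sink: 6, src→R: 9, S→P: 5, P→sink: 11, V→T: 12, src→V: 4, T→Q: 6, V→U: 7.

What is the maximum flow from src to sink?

11

Augment src→R→S→P→sink: bottleneck 4. Total 4.
Augment src→R→T→P→sink: bottleneck 3. Total 7.
Augment src→V→T→P→sink: bottleneck 1. Total 8.
Augment src→V→T→Q→sink: bottleneck 3. Total 11.
No augmenting path remains in the residual graph.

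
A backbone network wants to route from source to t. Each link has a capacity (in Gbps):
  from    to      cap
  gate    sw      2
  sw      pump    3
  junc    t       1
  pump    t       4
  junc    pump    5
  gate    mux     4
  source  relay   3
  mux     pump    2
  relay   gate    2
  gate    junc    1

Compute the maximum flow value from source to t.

Augment source→relay→gate→junc→t: bottleneck 1. Total 1.
Augment source→relay→gate→mux→pump→t: bottleneck 1. Total 2.
No augmenting path remains in the residual graph.

2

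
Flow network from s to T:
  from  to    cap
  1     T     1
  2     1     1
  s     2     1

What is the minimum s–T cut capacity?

1

Max flow = 1 (via 1 augmenting path).
In the residual at optimum, the set reachable from s is {s}.
Cut edges: s->2 (cap 1). Sum = 1.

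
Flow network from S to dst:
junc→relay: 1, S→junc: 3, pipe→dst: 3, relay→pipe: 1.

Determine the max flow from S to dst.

1

Augment S→junc→relay→pipe→dst: bottleneck 1. Total 1.
No augmenting path remains in the residual graph.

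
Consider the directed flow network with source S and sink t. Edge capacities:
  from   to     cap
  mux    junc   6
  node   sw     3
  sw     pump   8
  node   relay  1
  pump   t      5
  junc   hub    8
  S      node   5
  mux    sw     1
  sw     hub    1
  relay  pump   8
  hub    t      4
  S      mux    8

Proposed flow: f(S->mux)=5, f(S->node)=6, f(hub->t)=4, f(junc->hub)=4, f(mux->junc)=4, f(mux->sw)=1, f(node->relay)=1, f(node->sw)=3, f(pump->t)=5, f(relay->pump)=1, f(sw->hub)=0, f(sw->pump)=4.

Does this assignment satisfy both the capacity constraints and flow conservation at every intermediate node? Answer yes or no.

Capacity violated on S->node: flow 6 > capacity 5.

No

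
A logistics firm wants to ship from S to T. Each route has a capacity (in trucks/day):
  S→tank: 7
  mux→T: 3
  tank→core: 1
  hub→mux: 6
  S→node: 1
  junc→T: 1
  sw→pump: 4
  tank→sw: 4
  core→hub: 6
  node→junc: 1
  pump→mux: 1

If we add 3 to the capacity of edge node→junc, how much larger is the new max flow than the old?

Original max flow = 3.
Edge node→junc does not cross the min cut (source side {S, pump, sw, tank}), so extra capacity there cannot help.
New max flow = 3. Increase = 0.

0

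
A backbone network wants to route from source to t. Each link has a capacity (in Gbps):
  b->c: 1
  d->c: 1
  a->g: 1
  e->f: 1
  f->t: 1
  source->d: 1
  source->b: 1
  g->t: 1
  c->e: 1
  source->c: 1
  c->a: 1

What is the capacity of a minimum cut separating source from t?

2

Max flow = 2 (via 2 augmenting paths).
In the residual at optimum, the set reachable from source is {b, c, d, source}.
Cut edges: c->e (cap 1), c->a (cap 1). Sum = 2.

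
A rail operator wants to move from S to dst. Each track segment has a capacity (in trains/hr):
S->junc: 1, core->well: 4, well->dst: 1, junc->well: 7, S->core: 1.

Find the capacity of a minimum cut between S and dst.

Max flow = 1 (via 1 augmenting path).
In the residual at optimum, the set reachable from S is {S, core, junc, well}.
Cut edges: well->dst (cap 1). Sum = 1.

1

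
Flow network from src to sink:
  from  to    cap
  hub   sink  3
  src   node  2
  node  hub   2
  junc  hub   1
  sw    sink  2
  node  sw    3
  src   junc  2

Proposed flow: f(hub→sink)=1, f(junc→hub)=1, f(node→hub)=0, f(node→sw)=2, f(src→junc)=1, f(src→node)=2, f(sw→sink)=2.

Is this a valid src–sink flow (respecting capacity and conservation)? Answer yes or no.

Yes

Every edge has 0 ≤ f(e) ≤ cap(e).
At each intermediate node, inflow equals outflow.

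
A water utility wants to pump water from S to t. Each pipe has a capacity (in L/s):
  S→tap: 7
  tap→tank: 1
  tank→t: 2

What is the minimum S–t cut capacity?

1

Max flow = 1 (via 1 augmenting path).
In the residual at optimum, the set reachable from S is {S, tap}.
Cut edges: tap→tank (cap 1). Sum = 1.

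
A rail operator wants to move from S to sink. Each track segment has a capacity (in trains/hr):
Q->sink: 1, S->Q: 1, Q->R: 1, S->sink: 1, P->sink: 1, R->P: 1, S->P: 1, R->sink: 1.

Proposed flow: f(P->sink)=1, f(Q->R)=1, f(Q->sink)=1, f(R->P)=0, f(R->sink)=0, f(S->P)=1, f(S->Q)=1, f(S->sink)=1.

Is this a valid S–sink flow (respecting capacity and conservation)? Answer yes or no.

No

Conservation fails at Q: inflow 1 ≠ outflow 2.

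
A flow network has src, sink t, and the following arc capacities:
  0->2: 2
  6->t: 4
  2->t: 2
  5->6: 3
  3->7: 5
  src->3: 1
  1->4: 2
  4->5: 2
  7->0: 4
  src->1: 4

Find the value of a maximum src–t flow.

Augment src->3->7->0->2->t: bottleneck 1. Total 1.
Augment src->1->4->5->6->t: bottleneck 2. Total 3.
No augmenting path remains in the residual graph.

3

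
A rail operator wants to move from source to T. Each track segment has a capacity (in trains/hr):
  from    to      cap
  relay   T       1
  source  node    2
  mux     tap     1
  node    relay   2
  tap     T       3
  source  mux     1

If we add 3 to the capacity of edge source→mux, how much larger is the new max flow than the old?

Original max flow = 2.
Even with extra capacity on source→mux, another cut of capacity 2 remains binding.
New max flow = 2. Increase = 0.

0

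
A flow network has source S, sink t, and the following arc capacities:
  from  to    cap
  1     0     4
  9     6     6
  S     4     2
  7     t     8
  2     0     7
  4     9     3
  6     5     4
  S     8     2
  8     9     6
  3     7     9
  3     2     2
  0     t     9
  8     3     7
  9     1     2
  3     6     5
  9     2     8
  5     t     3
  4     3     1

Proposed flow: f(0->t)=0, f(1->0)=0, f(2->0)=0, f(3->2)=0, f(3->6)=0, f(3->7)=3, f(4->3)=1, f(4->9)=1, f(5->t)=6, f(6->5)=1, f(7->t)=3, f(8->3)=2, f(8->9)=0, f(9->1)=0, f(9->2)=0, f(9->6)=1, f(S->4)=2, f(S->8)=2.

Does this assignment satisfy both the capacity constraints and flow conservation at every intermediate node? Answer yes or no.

Capacity violated on 5->t: flow 6 > capacity 3.

No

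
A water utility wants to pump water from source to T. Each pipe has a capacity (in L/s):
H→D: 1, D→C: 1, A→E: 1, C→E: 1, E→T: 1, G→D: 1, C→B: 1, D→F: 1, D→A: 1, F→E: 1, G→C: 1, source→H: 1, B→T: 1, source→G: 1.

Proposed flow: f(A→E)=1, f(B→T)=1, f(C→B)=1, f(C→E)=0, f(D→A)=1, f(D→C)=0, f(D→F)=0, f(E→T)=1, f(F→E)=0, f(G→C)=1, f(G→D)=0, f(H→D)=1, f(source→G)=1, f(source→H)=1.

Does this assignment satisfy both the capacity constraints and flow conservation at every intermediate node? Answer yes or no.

Every edge has 0 ≤ f(e) ≤ cap(e).
At each intermediate node, inflow equals outflow.

Yes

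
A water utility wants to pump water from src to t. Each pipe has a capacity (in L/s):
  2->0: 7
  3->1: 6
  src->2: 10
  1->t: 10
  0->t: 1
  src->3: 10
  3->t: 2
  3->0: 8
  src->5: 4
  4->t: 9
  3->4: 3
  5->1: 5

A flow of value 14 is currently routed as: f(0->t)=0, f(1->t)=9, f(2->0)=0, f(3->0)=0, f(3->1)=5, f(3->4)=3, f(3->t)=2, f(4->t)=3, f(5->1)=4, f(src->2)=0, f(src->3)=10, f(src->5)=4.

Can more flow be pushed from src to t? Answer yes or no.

Yes

Residual path src->2->0->t has bottleneck 1 > 0.
Pushing 1 along it raises the flow to 15, so the given flow is not maximum.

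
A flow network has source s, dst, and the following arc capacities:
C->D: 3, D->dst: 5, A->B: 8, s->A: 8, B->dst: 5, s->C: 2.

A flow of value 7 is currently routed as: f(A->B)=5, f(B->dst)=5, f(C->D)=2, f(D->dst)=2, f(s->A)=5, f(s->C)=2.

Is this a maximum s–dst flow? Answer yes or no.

Yes

Residual reachable from s: {A, B, s}; dst is not reachable.
Saturated cut: s->C, B->dst with total capacity 7 = current flow value. Flow is maximum.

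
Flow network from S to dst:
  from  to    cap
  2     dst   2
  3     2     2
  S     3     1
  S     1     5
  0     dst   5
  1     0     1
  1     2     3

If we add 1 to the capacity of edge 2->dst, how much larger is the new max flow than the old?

Original max flow = 3.
After raising cap(2->dst), augmenting paths through that edge carry 1 more unit.
New max flow = 4. Increase = 1.

1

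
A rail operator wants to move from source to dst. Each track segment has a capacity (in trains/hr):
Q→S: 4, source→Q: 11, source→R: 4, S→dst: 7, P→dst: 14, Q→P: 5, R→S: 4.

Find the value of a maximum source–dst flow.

Augment source→Q→P→dst: bottleneck 5. Total 5.
Augment source→Q→S→dst: bottleneck 4. Total 9.
Augment source→R→S→dst: bottleneck 3. Total 12.
No augmenting path remains in the residual graph.

12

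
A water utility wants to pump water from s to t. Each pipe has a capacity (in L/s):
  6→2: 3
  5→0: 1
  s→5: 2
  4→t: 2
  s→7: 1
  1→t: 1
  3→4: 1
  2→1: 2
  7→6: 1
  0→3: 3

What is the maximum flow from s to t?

2

Augment s→5→0→3→4→t: bottleneck 1. Total 1.
Augment s→7→6→2→1→t: bottleneck 1. Total 2.
No augmenting path remains in the residual graph.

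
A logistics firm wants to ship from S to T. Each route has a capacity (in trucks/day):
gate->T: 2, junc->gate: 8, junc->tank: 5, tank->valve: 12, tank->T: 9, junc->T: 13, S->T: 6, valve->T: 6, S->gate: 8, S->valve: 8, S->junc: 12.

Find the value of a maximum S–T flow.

26

Augment S->T: bottleneck 6. Total 6.
Augment S->junc->T: bottleneck 12. Total 18.
Augment S->gate->T: bottleneck 2. Total 20.
Augment S->valve->T: bottleneck 6. Total 26.
No augmenting path remains in the residual graph.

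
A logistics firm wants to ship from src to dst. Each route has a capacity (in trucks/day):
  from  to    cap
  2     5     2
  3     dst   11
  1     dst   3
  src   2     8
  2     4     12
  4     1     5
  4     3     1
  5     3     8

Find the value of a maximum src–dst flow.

6

Augment src->2->5->3->dst: bottleneck 2. Total 2.
Augment src->2->4->3->dst: bottleneck 1. Total 3.
Augment src->2->4->1->dst: bottleneck 3. Total 6.
No augmenting path remains in the residual graph.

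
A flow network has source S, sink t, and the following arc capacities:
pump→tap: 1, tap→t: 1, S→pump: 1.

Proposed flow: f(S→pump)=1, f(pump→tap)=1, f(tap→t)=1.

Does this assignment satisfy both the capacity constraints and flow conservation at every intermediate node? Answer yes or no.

Every edge has 0 ≤ f(e) ≤ cap(e).
At each intermediate node, inflow equals outflow.

Yes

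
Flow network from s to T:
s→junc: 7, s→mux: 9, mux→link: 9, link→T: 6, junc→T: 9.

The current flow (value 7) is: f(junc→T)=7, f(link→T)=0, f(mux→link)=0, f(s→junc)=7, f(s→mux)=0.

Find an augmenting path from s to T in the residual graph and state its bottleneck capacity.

s→mux→link→T, bottleneck 6

Residual along s→mux→link→T: s→mux: 9, mux→link: 9, link→T: 6.
Bottleneck = min = 6.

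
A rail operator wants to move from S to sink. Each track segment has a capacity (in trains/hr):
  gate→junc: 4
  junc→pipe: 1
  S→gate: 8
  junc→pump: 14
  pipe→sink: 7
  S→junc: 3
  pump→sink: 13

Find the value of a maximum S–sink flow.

Augment S→junc→pump→sink: bottleneck 3. Total 3.
Augment S→gate→junc→pump→sink: bottleneck 4. Total 7.
No augmenting path remains in the residual graph.

7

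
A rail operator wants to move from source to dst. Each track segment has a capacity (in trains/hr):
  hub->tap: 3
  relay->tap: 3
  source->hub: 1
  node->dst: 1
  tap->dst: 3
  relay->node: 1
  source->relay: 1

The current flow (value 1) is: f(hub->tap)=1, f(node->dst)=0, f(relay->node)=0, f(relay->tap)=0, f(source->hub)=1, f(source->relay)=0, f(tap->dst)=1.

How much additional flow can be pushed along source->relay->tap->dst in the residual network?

Residual capacities along the path: source->relay: 1, relay->tap: 3, tap->dst: 2.
Minimum is 1.

1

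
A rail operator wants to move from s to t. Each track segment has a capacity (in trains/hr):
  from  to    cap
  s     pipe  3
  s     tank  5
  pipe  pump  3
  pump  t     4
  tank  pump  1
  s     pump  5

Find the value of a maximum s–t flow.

Augment s→pump→t: bottleneck 4. Total 4.
No augmenting path remains in the residual graph.

4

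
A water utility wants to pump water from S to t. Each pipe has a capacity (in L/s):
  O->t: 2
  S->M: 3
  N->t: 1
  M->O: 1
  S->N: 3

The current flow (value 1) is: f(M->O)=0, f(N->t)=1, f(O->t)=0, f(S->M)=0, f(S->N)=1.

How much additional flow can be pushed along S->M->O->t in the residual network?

1

Residual capacities along the path: S->M: 3, M->O: 1, O->t: 2.
Minimum is 1.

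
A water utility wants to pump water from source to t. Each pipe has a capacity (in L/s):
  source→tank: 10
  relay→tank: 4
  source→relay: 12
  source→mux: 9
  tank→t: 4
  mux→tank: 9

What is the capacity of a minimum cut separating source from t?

Max flow = 4 (via 1 augmenting path).
In the residual at optimum, the set reachable from source is {mux, relay, source, tank}.
Cut edges: tank→t (cap 4). Sum = 4.

4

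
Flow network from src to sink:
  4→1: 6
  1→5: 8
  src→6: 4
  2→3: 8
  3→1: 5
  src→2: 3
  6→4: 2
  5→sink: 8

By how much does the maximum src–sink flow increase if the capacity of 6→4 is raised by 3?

2

Original max flow = 5.
After raising cap(6→4), augmenting paths through that edge carry 2 more units.
New max flow = 7. Increase = 2.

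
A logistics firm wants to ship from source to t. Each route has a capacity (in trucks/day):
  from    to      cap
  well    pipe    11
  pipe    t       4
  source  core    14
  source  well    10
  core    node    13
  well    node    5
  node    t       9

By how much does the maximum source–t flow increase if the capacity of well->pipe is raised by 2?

Original max flow = 13.
Edge well->pipe does not cross the min cut (source side {core, node, pipe, source, well}), so extra capacity there cannot help.
New max flow = 13. Increase = 0.

0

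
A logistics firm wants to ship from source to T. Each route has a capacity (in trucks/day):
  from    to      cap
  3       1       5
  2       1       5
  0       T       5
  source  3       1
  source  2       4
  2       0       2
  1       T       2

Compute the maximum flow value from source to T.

Augment source->2->0->T: bottleneck 2. Total 2.
Augment source->2->1->T: bottleneck 2. Total 4.
No augmenting path remains in the residual graph.

4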